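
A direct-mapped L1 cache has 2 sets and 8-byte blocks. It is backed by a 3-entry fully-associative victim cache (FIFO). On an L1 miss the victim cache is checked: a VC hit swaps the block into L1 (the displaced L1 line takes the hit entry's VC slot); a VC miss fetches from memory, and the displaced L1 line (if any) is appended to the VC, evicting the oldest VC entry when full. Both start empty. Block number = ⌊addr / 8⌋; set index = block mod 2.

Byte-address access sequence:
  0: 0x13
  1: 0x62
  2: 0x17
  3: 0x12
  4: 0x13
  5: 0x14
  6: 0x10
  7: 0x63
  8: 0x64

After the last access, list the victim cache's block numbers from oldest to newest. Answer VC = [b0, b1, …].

0: 0x13 (blk 2, set 0) → MISS  vc=[]
1: 0x62 (blk 12, set 0) → MISS  vc=[2]
2: 0x17 (blk 2, set 0) → VC-HIT  vc=[12]
3: 0x12 (blk 2, set 0) → L1-HIT  vc=[12]
4: 0x13 (blk 2, set 0) → L1-HIT  vc=[12]
5: 0x14 (blk 2, set 0) → L1-HIT  vc=[12]
6: 0x10 (blk 2, set 0) → L1-HIT  vc=[12]
7: 0x63 (blk 12, set 0) → VC-HIT  vc=[2]
8: 0x64 (blk 12, set 0) → L1-HIT  vc=[2]

VC = [2]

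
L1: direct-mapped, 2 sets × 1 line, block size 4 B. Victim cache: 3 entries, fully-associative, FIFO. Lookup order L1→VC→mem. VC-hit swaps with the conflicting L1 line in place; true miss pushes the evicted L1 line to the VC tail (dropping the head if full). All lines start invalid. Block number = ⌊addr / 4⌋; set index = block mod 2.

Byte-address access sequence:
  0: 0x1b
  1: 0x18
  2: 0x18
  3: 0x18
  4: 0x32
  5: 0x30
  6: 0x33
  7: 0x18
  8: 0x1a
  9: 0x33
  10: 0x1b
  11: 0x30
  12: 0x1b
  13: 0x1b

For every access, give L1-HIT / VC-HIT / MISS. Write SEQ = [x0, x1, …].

  [0] addr=0x1b blk=6 s=0: MISS | VC []
  [1] addr=0x18 blk=6 s=0: L1-HIT | VC []
  [2] addr=0x18 blk=6 s=0: L1-HIT | VC []
  [3] addr=0x18 blk=6 s=0: L1-HIT | VC []
  [4] addr=0x32 blk=12 s=0: MISS | VC [6]
  [5] addr=0x30 blk=12 s=0: L1-HIT | VC [6]
  [6] addr=0x33 blk=12 s=0: L1-HIT | VC [6]
  [7] addr=0x18 blk=6 s=0: VC-HIT | VC [12]
  [8] addr=0x1a blk=6 s=0: L1-HIT | VC [12]
  [9] addr=0x33 blk=12 s=0: VC-HIT | VC [6]
  [10] addr=0x1b blk=6 s=0: VC-HIT | VC [12]
  [11] addr=0x30 blk=12 s=0: VC-HIT | VC [6]
  [12] addr=0x1b blk=6 s=0: VC-HIT | VC [12]
  [13] addr=0x1b blk=6 s=0: L1-HIT | VC [12]

SEQ = [MISS, L1-HIT, L1-HIT, L1-HIT, MISS, L1-HIT, L1-HIT, VC-HIT, L1-HIT, VC-HIT, VC-HIT, VC-HIT, VC-HIT, L1-HIT]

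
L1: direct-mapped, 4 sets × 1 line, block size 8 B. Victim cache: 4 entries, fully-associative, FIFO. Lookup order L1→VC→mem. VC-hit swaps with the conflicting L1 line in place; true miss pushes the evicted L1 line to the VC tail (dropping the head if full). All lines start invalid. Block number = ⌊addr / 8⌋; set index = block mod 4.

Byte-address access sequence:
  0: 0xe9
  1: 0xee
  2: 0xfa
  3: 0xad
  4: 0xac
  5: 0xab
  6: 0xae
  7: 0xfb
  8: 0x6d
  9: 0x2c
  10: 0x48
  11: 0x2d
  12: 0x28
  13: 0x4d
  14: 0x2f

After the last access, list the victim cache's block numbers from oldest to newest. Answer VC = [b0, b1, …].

0: 0xe9 (blk 29, set 1) → MISS  vc=[]
1: 0xee (blk 29, set 1) → L1-HIT  vc=[]
2: 0xfa (blk 31, set 3) → MISS  vc=[]
3: 0xad (blk 21, set 1) → MISS  vc=[29]
4: 0xac (blk 21, set 1) → L1-HIT  vc=[29]
5: 0xab (blk 21, set 1) → L1-HIT  vc=[29]
6: 0xae (blk 21, set 1) → L1-HIT  vc=[29]
7: 0xfb (blk 31, set 3) → L1-HIT  vc=[29]
8: 0x6d (blk 13, set 1) → MISS  vc=[29, 21]
9: 0x2c (blk 5, set 1) → MISS  vc=[29, 21, 13]
10: 0x48 (blk 9, set 1) → MISS  vc=[29, 21, 13, 5]
11: 0x2d (blk 5, set 1) → VC-HIT  vc=[29, 21, 13, 9]
12: 0x28 (blk 5, set 1) → L1-HIT  vc=[29, 21, 13, 9]
13: 0x4d (blk 9, set 1) → VC-HIT  vc=[29, 21, 13, 5]
14: 0x2f (blk 5, set 1) → VC-HIT  vc=[29, 21, 13, 9]

VC = [29, 21, 13, 9]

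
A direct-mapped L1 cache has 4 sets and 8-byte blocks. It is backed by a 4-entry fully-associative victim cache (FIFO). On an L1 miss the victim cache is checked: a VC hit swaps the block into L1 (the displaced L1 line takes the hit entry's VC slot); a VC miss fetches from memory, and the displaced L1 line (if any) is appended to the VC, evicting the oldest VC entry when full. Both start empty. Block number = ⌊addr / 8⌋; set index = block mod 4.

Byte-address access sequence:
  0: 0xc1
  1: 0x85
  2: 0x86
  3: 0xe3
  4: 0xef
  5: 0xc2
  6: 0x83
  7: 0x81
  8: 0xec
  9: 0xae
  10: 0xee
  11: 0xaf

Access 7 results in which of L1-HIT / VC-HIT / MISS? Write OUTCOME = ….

OUTCOME = L1-HIT

0: 0xc1 (blk 24, set 0) → MISS  vc=[]
1: 0x85 (blk 16, set 0) → MISS  vc=[24]
2: 0x86 (blk 16, set 0) → L1-HIT  vc=[24]
3: 0xe3 (blk 28, set 0) → MISS  vc=[24, 16]
4: 0xef (blk 29, set 1) → MISS  vc=[24, 16]
5: 0xc2 (blk 24, set 0) → VC-HIT  vc=[28, 16]
6: 0x83 (blk 16, set 0) → VC-HIT  vc=[28, 24]
7: 0x81 (blk 16, set 0) → L1-HIT  vc=[28, 24]
8: 0xec (blk 29, set 1) → L1-HIT  vc=[28, 24]
9: 0xae (blk 21, set 1) → MISS  vc=[28, 24, 29]
10: 0xee (blk 29, set 1) → VC-HIT  vc=[28, 24, 21]
11: 0xaf (blk 21, set 1) → VC-HIT  vc=[28, 24, 29]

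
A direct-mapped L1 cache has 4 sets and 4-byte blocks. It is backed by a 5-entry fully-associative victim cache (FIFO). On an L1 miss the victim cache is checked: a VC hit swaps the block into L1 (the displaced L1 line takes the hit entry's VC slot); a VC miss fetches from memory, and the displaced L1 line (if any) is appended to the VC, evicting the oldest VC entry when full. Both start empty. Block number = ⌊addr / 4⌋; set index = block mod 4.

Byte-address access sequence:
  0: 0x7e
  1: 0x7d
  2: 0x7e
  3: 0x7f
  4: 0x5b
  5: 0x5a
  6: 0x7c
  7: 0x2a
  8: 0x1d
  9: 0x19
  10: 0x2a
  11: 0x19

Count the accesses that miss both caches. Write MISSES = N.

MISSES = 5

  [0] addr=0x7e blk=31 s=3: MISS | VC []
  [1] addr=0x7d blk=31 s=3: L1-HIT | VC []
  [2] addr=0x7e blk=31 s=3: L1-HIT | VC []
  [3] addr=0x7f blk=31 s=3: L1-HIT | VC []
  [4] addr=0x5b blk=22 s=2: MISS | VC []
  [5] addr=0x5a blk=22 s=2: L1-HIT | VC []
  [6] addr=0x7c blk=31 s=3: L1-HIT | VC []
  [7] addr=0x2a blk=10 s=2: MISS | VC [22]
  [8] addr=0x1d blk=7 s=3: MISS | VC [22, 31]
  [9] addr=0x19 blk=6 s=2: MISS | VC [22, 31, 10]
  [10] addr=0x2a blk=10 s=2: VC-HIT | VC [22, 31, 6]
  [11] addr=0x19 blk=6 s=2: VC-HIT | VC [22, 31, 10]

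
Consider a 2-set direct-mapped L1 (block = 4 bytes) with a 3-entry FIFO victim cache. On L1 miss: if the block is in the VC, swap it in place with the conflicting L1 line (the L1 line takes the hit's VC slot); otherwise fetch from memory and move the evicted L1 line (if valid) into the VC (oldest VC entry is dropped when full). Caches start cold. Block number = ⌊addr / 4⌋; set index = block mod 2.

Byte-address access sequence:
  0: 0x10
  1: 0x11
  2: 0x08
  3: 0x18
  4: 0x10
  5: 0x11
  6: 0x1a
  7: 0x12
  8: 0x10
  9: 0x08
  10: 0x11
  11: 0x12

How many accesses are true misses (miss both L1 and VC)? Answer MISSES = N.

#0 0x10→b4/s0 MISS; vc=[]
#1 0x11→b4/s0 L1-HIT; vc=[]
#2 0x8→b2/s0 MISS; vc=[4]
#3 0x18→b6/s0 MISS; vc=[4,2]
#4 0x10→b4/s0 VC-HIT; vc=[6,2]
#5 0x11→b4/s0 L1-HIT; vc=[6,2]
#6 0x1a→b6/s0 VC-HIT; vc=[4,2]
#7 0x12→b4/s0 VC-HIT; vc=[6,2]
#8 0x10→b4/s0 L1-HIT; vc=[6,2]
#9 0x8→b2/s0 VC-HIT; vc=[6,4]
#10 0x11→b4/s0 VC-HIT; vc=[6,2]
#11 0x12→b4/s0 L1-HIT; vc=[6,2]

MISSES = 3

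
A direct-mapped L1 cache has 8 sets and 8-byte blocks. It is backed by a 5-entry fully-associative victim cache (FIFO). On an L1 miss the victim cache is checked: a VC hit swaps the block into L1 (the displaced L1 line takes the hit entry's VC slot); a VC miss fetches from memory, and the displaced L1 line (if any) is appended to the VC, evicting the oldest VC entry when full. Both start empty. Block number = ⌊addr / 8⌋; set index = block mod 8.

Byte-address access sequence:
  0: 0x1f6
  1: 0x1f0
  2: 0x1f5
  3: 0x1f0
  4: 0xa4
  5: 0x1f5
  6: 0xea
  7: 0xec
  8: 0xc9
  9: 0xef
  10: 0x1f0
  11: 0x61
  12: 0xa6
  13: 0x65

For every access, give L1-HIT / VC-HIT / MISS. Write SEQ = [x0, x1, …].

SEQ = [MISS, L1-HIT, L1-HIT, L1-HIT, MISS, L1-HIT, MISS, L1-HIT, MISS, L1-HIT, L1-HIT, MISS, VC-HIT, VC-HIT]

  [0] addr=0x1f6 blk=62 s=6: MISS | VC []
  [1] addr=0x1f0 blk=62 s=6: L1-HIT | VC []
  [2] addr=0x1f5 blk=62 s=6: L1-HIT | VC []
  [3] addr=0x1f0 blk=62 s=6: L1-HIT | VC []
  [4] addr=0xa4 blk=20 s=4: MISS | VC []
  [5] addr=0x1f5 blk=62 s=6: L1-HIT | VC []
  [6] addr=0xea blk=29 s=5: MISS | VC []
  [7] addr=0xec blk=29 s=5: L1-HIT | VC []
  [8] addr=0xc9 blk=25 s=1: MISS | VC []
  [9] addr=0xef blk=29 s=5: L1-HIT | VC []
  [10] addr=0x1f0 blk=62 s=6: L1-HIT | VC []
  [11] addr=0x61 blk=12 s=4: MISS | VC [20]
  [12] addr=0xa6 blk=20 s=4: VC-HIT | VC [12]
  [13] addr=0x65 blk=12 s=4: VC-HIT | VC [20]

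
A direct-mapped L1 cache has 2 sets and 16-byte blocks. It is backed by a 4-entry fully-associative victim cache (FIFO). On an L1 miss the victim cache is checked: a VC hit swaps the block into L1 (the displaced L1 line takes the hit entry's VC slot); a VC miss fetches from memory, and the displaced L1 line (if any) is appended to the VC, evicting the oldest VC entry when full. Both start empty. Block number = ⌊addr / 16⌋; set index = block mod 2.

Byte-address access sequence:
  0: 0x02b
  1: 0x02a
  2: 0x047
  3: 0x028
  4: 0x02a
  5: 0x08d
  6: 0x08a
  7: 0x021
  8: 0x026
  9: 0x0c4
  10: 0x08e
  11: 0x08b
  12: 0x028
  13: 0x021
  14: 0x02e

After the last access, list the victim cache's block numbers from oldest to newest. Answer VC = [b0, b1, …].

  [0] addr=0x2b blk=2 s=0: MISS | VC []
  [1] addr=0x2a blk=2 s=0: L1-HIT | VC []
  [2] addr=0x47 blk=4 s=0: MISS | VC [2]
  [3] addr=0x28 blk=2 s=0: VC-HIT | VC [4]
  [4] addr=0x2a blk=2 s=0: L1-HIT | VC [4]
  [5] addr=0x8d blk=8 s=0: MISS | VC [4, 2]
  [6] addr=0x8a blk=8 s=0: L1-HIT | VC [4, 2]
  [7] addr=0x21 blk=2 s=0: VC-HIT | VC [4, 8]
  [8] addr=0x26 blk=2 s=0: L1-HIT | VC [4, 8]
  [9] addr=0xc4 blk=12 s=0: MISS | VC [4, 8, 2]
  [10] addr=0x8e blk=8 s=0: VC-HIT | VC [4, 12, 2]
  [11] addr=0x8b blk=8 s=0: L1-HIT | VC [4, 12, 2]
  [12] addr=0x28 blk=2 s=0: VC-HIT | VC [4, 12, 8]
  [13] addr=0x21 blk=2 s=0: L1-HIT | VC [4, 12, 8]
  [14] addr=0x2e blk=2 s=0: L1-HIT | VC [4, 12, 8]

VC = [4, 12, 8]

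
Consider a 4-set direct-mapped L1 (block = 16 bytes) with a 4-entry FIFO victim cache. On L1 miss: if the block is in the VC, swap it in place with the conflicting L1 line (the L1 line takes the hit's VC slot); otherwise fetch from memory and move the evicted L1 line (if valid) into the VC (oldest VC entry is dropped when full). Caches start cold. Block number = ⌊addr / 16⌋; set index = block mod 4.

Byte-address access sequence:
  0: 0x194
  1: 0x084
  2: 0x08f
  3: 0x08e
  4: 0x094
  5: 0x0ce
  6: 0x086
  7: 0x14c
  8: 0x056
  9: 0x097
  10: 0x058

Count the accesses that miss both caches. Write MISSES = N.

MISSES = 6

0: 0x194 (blk 25, set 1) → MISS  vc=[]
1: 0x84 (blk 8, set 0) → MISS  vc=[]
2: 0x8f (blk 8, set 0) → L1-HIT  vc=[]
3: 0x8e (blk 8, set 0) → L1-HIT  vc=[]
4: 0x94 (blk 9, set 1) → MISS  vc=[25]
5: 0xce (blk 12, set 0) → MISS  vc=[25, 8]
6: 0x86 (blk 8, set 0) → VC-HIT  vc=[25, 12]
7: 0x14c (blk 20, set 0) → MISS  vc=[25, 12, 8]
8: 0x56 (blk 5, set 1) → MISS  vc=[25, 12, 8, 9]
9: 0x97 (blk 9, set 1) → VC-HIT  vc=[25, 12, 8, 5]
10: 0x58 (blk 5, set 1) → VC-HIT  vc=[25, 12, 8, 9]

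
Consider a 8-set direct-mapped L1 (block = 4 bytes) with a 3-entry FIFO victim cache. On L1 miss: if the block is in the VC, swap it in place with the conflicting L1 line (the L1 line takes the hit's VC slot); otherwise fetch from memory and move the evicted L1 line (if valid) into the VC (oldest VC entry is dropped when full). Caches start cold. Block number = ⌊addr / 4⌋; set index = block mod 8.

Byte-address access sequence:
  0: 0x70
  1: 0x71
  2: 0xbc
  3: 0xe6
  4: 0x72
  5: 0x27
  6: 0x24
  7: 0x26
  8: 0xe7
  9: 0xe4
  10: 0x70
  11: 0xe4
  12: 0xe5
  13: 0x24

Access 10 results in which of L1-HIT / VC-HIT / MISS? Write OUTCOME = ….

OUTCOME = L1-HIT

#0 0x70→b28/s4 MISS; vc=[]
#1 0x71→b28/s4 L1-HIT; vc=[]
#2 0xbc→b47/s7 MISS; vc=[]
#3 0xe6→b57/s1 MISS; vc=[]
#4 0x72→b28/s4 L1-HIT; vc=[]
#5 0x27→b9/s1 MISS; vc=[57]
#6 0x24→b9/s1 L1-HIT; vc=[57]
#7 0x26→b9/s1 L1-HIT; vc=[57]
#8 0xe7→b57/s1 VC-HIT; vc=[9]
#9 0xe4→b57/s1 L1-HIT; vc=[9]
#10 0x70→b28/s4 L1-HIT; vc=[9]
#11 0xe4→b57/s1 L1-HIT; vc=[9]
#12 0xe5→b57/s1 L1-HIT; vc=[9]
#13 0x24→b9/s1 VC-HIT; vc=[57]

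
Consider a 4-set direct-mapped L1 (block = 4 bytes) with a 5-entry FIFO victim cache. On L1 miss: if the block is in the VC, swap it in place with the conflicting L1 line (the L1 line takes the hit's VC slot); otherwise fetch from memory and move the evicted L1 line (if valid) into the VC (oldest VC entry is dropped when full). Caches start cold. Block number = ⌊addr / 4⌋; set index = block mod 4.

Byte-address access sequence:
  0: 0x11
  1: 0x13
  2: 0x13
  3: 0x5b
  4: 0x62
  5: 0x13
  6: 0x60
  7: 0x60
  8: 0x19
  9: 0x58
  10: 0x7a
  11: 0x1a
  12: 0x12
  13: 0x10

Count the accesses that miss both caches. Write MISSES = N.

MISSES = 5

#0 0x11→b4/s0 MISS; vc=[]
#1 0x13→b4/s0 L1-HIT; vc=[]
#2 0x13→b4/s0 L1-HIT; vc=[]
#3 0x5b→b22/s2 MISS; vc=[]
#4 0x62→b24/s0 MISS; vc=[4]
#5 0x13→b4/s0 VC-HIT; vc=[24]
#6 0x60→b24/s0 VC-HIT; vc=[4]
#7 0x60→b24/s0 L1-HIT; vc=[4]
#8 0x19→b6/s2 MISS; vc=[4,22]
#9 0x58→b22/s2 VC-HIT; vc=[4,6]
#10 0x7a→b30/s2 MISS; vc=[4,6,22]
#11 0x1a→b6/s2 VC-HIT; vc=[4,30,22]
#12 0x12→b4/s0 VC-HIT; vc=[24,30,22]
#13 0x10→b4/s0 L1-HIT; vc=[24,30,22]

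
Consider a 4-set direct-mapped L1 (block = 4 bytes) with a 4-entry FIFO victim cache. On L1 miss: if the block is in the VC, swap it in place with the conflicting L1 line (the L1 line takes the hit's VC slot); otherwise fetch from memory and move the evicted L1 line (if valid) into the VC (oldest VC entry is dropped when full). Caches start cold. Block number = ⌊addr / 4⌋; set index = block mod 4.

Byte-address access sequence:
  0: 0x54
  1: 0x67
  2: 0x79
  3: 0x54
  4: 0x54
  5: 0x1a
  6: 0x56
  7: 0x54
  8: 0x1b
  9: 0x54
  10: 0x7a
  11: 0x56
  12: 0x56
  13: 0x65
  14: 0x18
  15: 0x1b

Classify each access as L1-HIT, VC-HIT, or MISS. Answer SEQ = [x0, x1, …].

SEQ = [MISS, MISS, MISS, VC-HIT, L1-HIT, MISS, L1-HIT, L1-HIT, L1-HIT, L1-HIT, VC-HIT, L1-HIT, L1-HIT, VC-HIT, VC-HIT, L1-HIT]

0: 0x54 (blk 21, set 1) → MISS  vc=[]
1: 0x67 (blk 25, set 1) → MISS  vc=[21]
2: 0x79 (blk 30, set 2) → MISS  vc=[21]
3: 0x54 (blk 21, set 1) → VC-HIT  vc=[25]
4: 0x54 (blk 21, set 1) → L1-HIT  vc=[25]
5: 0x1a (blk 6, set 2) → MISS  vc=[25, 30]
6: 0x56 (blk 21, set 1) → L1-HIT  vc=[25, 30]
7: 0x54 (blk 21, set 1) → L1-HIT  vc=[25, 30]
8: 0x1b (blk 6, set 2) → L1-HIT  vc=[25, 30]
9: 0x54 (blk 21, set 1) → L1-HIT  vc=[25, 30]
10: 0x7a (blk 30, set 2) → VC-HIT  vc=[25, 6]
11: 0x56 (blk 21, set 1) → L1-HIT  vc=[25, 6]
12: 0x56 (blk 21, set 1) → L1-HIT  vc=[25, 6]
13: 0x65 (blk 25, set 1) → VC-HIT  vc=[21, 6]
14: 0x18 (blk 6, set 2) → VC-HIT  vc=[21, 30]
15: 0x1b (blk 6, set 2) → L1-HIT  vc=[21, 30]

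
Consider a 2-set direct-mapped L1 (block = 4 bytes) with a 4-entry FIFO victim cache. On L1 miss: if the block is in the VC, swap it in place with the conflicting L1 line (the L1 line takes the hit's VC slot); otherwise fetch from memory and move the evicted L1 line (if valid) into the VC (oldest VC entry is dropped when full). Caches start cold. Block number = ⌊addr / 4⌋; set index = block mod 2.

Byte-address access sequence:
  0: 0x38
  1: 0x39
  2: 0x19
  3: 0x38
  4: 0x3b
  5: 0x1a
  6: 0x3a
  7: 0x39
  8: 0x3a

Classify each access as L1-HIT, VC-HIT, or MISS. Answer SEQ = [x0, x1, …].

SEQ = [MISS, L1-HIT, MISS, VC-HIT, L1-HIT, VC-HIT, VC-HIT, L1-HIT, L1-HIT]

0: 0x38 (blk 14, set 0) → MISS  vc=[]
1: 0x39 (blk 14, set 0) → L1-HIT  vc=[]
2: 0x19 (blk 6, set 0) → MISS  vc=[14]
3: 0x38 (blk 14, set 0) → VC-HIT  vc=[6]
4: 0x3b (blk 14, set 0) → L1-HIT  vc=[6]
5: 0x1a (blk 6, set 0) → VC-HIT  vc=[14]
6: 0x3a (blk 14, set 0) → VC-HIT  vc=[6]
7: 0x39 (blk 14, set 0) → L1-HIT  vc=[6]
8: 0x3a (blk 14, set 0) → L1-HIT  vc=[6]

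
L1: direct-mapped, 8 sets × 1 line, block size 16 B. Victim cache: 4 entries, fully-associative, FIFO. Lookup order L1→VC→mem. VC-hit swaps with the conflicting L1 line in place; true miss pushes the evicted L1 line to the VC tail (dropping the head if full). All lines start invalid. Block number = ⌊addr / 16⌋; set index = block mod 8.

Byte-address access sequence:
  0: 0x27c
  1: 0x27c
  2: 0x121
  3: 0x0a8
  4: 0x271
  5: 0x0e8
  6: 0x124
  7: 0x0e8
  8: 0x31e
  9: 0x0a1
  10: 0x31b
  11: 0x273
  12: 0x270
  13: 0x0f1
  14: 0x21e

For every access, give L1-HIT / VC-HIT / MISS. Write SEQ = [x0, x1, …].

0: 0x27c (blk 39, set 7) → MISS  vc=[]
1: 0x27c (blk 39, set 7) → L1-HIT  vc=[]
2: 0x121 (blk 18, set 2) → MISS  vc=[]
3: 0xa8 (blk 10, set 2) → MISS  vc=[18]
4: 0x271 (blk 39, set 7) → L1-HIT  vc=[18]
5: 0xe8 (blk 14, set 6) → MISS  vc=[18]
6: 0x124 (blk 18, set 2) → VC-HIT  vc=[10]
7: 0xe8 (blk 14, set 6) → L1-HIT  vc=[10]
8: 0x31e (blk 49, set 1) → MISS  vc=[10]
9: 0xa1 (blk 10, set 2) → VC-HIT  vc=[18]
10: 0x31b (blk 49, set 1) → L1-HIT  vc=[18]
11: 0x273 (blk 39, set 7) → L1-HIT  vc=[18]
12: 0x270 (blk 39, set 7) → L1-HIT  vc=[18]
13: 0xf1 (blk 15, set 7) → MISS  vc=[18, 39]
14: 0x21e (blk 33, set 1) → MISS  vc=[18, 39, 49]

SEQ = [MISS, L1-HIT, MISS, MISS, L1-HIT, MISS, VC-HIT, L1-HIT, MISS, VC-HIT, L1-HIT, L1-HIT, L1-HIT, MISS, MISS]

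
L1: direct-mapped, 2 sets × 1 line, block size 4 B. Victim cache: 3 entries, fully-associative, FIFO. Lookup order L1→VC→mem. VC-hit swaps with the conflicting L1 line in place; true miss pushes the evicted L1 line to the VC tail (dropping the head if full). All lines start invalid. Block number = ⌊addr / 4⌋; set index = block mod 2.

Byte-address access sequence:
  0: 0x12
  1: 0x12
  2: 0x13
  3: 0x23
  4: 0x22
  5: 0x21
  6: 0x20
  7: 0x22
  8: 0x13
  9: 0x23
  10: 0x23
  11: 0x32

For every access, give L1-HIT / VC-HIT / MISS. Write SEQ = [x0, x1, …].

SEQ = [MISS, L1-HIT, L1-HIT, MISS, L1-HIT, L1-HIT, L1-HIT, L1-HIT, VC-HIT, VC-HIT, L1-HIT, MISS]

0: 0x12 (blk 4, set 0) → MISS  vc=[]
1: 0x12 (blk 4, set 0) → L1-HIT  vc=[]
2: 0x13 (blk 4, set 0) → L1-HIT  vc=[]
3: 0x23 (blk 8, set 0) → MISS  vc=[4]
4: 0x22 (blk 8, set 0) → L1-HIT  vc=[4]
5: 0x21 (blk 8, set 0) → L1-HIT  vc=[4]
6: 0x20 (blk 8, set 0) → L1-HIT  vc=[4]
7: 0x22 (blk 8, set 0) → L1-HIT  vc=[4]
8: 0x13 (blk 4, set 0) → VC-HIT  vc=[8]
9: 0x23 (blk 8, set 0) → VC-HIT  vc=[4]
10: 0x23 (blk 8, set 0) → L1-HIT  vc=[4]
11: 0x32 (blk 12, set 0) → MISS  vc=[4, 8]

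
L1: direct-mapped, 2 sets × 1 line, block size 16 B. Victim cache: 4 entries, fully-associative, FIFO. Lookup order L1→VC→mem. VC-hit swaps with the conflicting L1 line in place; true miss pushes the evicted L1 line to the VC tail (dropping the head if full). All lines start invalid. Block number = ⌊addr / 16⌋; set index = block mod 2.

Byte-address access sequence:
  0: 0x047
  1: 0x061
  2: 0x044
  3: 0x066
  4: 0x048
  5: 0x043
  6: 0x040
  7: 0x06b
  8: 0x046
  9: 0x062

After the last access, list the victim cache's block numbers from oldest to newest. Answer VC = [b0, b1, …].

VC = [4]

  [0] addr=0x47 blk=4 s=0: MISS | VC []
  [1] addr=0x61 blk=6 s=0: MISS | VC [4]
  [2] addr=0x44 blk=4 s=0: VC-HIT | VC [6]
  [3] addr=0x66 blk=6 s=0: VC-HIT | VC [4]
  [4] addr=0x48 blk=4 s=0: VC-HIT | VC [6]
  [5] addr=0x43 blk=4 s=0: L1-HIT | VC [6]
  [6] addr=0x40 blk=4 s=0: L1-HIT | VC [6]
  [7] addr=0x6b blk=6 s=0: VC-HIT | VC [4]
  [8] addr=0x46 blk=4 s=0: VC-HIT | VC [6]
  [9] addr=0x62 blk=6 s=0: VC-HIT | VC [4]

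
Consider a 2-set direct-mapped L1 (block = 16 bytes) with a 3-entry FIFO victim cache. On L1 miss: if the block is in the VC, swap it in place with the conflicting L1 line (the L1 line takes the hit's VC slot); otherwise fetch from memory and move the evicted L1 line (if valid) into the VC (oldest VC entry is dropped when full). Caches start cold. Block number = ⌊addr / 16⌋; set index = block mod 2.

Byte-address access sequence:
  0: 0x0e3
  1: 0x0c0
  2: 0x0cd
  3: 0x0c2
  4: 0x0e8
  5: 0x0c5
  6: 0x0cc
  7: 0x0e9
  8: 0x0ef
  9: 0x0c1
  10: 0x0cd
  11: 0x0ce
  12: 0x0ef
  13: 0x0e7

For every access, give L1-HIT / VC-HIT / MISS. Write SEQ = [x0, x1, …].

#0 0xe3→b14/s0 MISS; vc=[]
#1 0xc0→b12/s0 MISS; vc=[14]
#2 0xcd→b12/s0 L1-HIT; vc=[14]
#3 0xc2→b12/s0 L1-HIT; vc=[14]
#4 0xe8→b14/s0 VC-HIT; vc=[12]
#5 0xc5→b12/s0 VC-HIT; vc=[14]
#6 0xcc→b12/s0 L1-HIT; vc=[14]
#7 0xe9→b14/s0 VC-HIT; vc=[12]
#8 0xef→b14/s0 L1-HIT; vc=[12]
#9 0xc1→b12/s0 VC-HIT; vc=[14]
#10 0xcd→b12/s0 L1-HIT; vc=[14]
#11 0xce→b12/s0 L1-HIT; vc=[14]
#12 0xef→b14/s0 VC-HIT; vc=[12]
#13 0xe7→b14/s0 L1-HIT; vc=[12]

SEQ = [MISS, MISS, L1-HIT, L1-HIT, VC-HIT, VC-HIT, L1-HIT, VC-HIT, L1-HIT, VC-HIT, L1-HIT, L1-HIT, VC-HIT, L1-HIT]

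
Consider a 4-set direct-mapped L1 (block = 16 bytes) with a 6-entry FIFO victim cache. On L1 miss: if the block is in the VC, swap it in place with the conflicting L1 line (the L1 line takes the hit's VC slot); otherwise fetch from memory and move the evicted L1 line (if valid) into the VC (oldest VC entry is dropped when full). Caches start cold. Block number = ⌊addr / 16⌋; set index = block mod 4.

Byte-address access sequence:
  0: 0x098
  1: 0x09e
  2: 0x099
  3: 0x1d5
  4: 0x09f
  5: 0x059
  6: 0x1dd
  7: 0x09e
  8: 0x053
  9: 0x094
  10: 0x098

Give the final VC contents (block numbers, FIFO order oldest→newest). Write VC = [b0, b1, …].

VC = [5, 29]

0: 0x98 (blk 9, set 1) → MISS  vc=[]
1: 0x9e (blk 9, set 1) → L1-HIT  vc=[]
2: 0x99 (blk 9, set 1) → L1-HIT  vc=[]
3: 0x1d5 (blk 29, set 1) → MISS  vc=[9]
4: 0x9f (blk 9, set 1) → VC-HIT  vc=[29]
5: 0x59 (blk 5, set 1) → MISS  vc=[29, 9]
6: 0x1dd (blk 29, set 1) → VC-HIT  vc=[5, 9]
7: 0x9e (blk 9, set 1) → VC-HIT  vc=[5, 29]
8: 0x53 (blk 5, set 1) → VC-HIT  vc=[9, 29]
9: 0x94 (blk 9, set 1) → VC-HIT  vc=[5, 29]
10: 0x98 (blk 9, set 1) → L1-HIT  vc=[5, 29]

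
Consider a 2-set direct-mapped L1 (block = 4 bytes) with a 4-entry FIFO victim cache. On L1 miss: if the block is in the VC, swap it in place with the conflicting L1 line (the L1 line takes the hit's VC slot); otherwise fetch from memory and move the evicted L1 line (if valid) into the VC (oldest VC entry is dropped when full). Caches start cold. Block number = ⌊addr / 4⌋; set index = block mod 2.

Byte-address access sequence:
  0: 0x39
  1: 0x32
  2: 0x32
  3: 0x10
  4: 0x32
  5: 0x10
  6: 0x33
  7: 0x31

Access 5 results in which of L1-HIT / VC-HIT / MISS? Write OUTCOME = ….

0: 0x39 (blk 14, set 0) → MISS  vc=[]
1: 0x32 (blk 12, set 0) → MISS  vc=[14]
2: 0x32 (blk 12, set 0) → L1-HIT  vc=[14]
3: 0x10 (blk 4, set 0) → MISS  vc=[14, 12]
4: 0x32 (blk 12, set 0) → VC-HIT  vc=[14, 4]
5: 0x10 (blk 4, set 0) → VC-HIT  vc=[14, 12]
6: 0x33 (blk 12, set 0) → VC-HIT  vc=[14, 4]
7: 0x31 (blk 12, set 0) → L1-HIT  vc=[14, 4]

OUTCOME = VC-HIT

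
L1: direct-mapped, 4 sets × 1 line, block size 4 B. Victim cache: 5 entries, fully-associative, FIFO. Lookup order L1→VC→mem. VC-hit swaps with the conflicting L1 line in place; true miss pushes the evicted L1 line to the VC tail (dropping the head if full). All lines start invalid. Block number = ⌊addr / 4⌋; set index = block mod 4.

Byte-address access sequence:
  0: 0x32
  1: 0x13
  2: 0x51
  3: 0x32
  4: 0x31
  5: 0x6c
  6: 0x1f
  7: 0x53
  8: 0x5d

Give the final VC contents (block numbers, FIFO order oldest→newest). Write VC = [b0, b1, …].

#0 0x32→b12/s0 MISS; vc=[]
#1 0x13→b4/s0 MISS; vc=[12]
#2 0x51→b20/s0 MISS; vc=[12,4]
#3 0x32→b12/s0 VC-HIT; vc=[20,4]
#4 0x31→b12/s0 L1-HIT; vc=[20,4]
#5 0x6c→b27/s3 MISS; vc=[20,4]
#6 0x1f→b7/s3 MISS; vc=[20,4,27]
#7 0x53→b20/s0 VC-HIT; vc=[12,4,27]
#8 0x5d→b23/s3 MISS; vc=[12,4,27,7]

VC = [12, 4, 27, 7]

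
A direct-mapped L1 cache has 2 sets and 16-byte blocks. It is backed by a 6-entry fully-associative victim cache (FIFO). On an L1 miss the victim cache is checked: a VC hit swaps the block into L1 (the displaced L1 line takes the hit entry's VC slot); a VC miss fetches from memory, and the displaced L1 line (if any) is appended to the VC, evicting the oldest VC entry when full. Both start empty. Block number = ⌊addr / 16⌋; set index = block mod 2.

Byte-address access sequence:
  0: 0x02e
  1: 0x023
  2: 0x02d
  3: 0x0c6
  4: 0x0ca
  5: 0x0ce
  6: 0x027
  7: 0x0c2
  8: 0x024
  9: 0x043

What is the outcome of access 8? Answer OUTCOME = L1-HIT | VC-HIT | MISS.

OUTCOME = VC-HIT

0: 0x2e (blk 2, set 0) → MISS  vc=[]
1: 0x23 (blk 2, set 0) → L1-HIT  vc=[]
2: 0x2d (blk 2, set 0) → L1-HIT  vc=[]
3: 0xc6 (blk 12, set 0) → MISS  vc=[2]
4: 0xca (blk 12, set 0) → L1-HIT  vc=[2]
5: 0xce (blk 12, set 0) → L1-HIT  vc=[2]
6: 0x27 (blk 2, set 0) → VC-HIT  vc=[12]
7: 0xc2 (blk 12, set 0) → VC-HIT  vc=[2]
8: 0x24 (blk 2, set 0) → VC-HIT  vc=[12]
9: 0x43 (blk 4, set 0) → MISS  vc=[12, 2]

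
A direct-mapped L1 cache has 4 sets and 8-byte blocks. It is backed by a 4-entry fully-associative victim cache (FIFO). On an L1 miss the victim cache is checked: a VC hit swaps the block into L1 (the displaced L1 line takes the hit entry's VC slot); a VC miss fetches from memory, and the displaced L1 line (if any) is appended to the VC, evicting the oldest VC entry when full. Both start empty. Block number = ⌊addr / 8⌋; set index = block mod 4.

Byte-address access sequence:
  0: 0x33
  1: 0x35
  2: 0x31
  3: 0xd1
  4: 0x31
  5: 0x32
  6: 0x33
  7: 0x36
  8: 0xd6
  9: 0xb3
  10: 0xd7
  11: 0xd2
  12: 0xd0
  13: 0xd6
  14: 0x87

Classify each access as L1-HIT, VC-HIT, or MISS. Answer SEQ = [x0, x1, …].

#0 0x33→b6/s2 MISS; vc=[]
#1 0x35→b6/s2 L1-HIT; vc=[]
#2 0x31→b6/s2 L1-HIT; vc=[]
#3 0xd1→b26/s2 MISS; vc=[6]
#4 0x31→b6/s2 VC-HIT; vc=[26]
#5 0x32→b6/s2 L1-HIT; vc=[26]
#6 0x33→b6/s2 L1-HIT; vc=[26]
#7 0x36→b6/s2 L1-HIT; vc=[26]
#8 0xd6→b26/s2 VC-HIT; vc=[6]
#9 0xb3→b22/s2 MISS; vc=[6,26]
#10 0xd7→b26/s2 VC-HIT; vc=[6,22]
#11 0xd2→b26/s2 L1-HIT; vc=[6,22]
#12 0xd0→b26/s2 L1-HIT; vc=[6,22]
#13 0xd6→b26/s2 L1-HIT; vc=[6,22]
#14 0x87→b16/s0 MISS; vc=[6,22]

SEQ = [MISS, L1-HIT, L1-HIT, MISS, VC-HIT, L1-HIT, L1-HIT, L1-HIT, VC-HIT, MISS, VC-HIT, L1-HIT, L1-HIT, L1-HIT, MISS]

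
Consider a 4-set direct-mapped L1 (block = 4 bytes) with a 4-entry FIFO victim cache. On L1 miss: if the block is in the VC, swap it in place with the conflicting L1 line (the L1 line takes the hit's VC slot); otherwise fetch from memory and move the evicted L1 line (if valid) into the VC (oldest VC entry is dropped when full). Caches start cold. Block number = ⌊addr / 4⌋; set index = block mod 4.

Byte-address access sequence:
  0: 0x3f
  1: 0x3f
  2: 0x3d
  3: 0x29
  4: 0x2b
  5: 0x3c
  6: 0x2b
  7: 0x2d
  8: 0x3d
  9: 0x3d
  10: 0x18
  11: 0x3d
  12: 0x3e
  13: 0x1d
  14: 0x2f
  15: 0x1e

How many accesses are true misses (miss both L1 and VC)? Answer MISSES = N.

0: 0x3f (blk 15, set 3) → MISS  vc=[]
1: 0x3f (blk 15, set 3) → L1-HIT  vc=[]
2: 0x3d (blk 15, set 3) → L1-HIT  vc=[]
3: 0x29 (blk 10, set 2) → MISS  vc=[]
4: 0x2b (blk 10, set 2) → L1-HIT  vc=[]
5: 0x3c (blk 15, set 3) → L1-HIT  vc=[]
6: 0x2b (blk 10, set 2) → L1-HIT  vc=[]
7: 0x2d (blk 11, set 3) → MISS  vc=[15]
8: 0x3d (blk 15, set 3) → VC-HIT  vc=[11]
9: 0x3d (blk 15, set 3) → L1-HIT  vc=[11]
10: 0x18 (blk 6, set 2) → MISS  vc=[11, 10]
11: 0x3d (blk 15, set 3) → L1-HIT  vc=[11, 10]
12: 0x3e (blk 15, set 3) → L1-HIT  vc=[11, 10]
13: 0x1d (blk 7, set 3) → MISS  vc=[11, 10, 15]
14: 0x2f (blk 11, set 3) → VC-HIT  vc=[7, 10, 15]
15: 0x1e (blk 7, set 3) → VC-HIT  vc=[11, 10, 15]

MISSES = 5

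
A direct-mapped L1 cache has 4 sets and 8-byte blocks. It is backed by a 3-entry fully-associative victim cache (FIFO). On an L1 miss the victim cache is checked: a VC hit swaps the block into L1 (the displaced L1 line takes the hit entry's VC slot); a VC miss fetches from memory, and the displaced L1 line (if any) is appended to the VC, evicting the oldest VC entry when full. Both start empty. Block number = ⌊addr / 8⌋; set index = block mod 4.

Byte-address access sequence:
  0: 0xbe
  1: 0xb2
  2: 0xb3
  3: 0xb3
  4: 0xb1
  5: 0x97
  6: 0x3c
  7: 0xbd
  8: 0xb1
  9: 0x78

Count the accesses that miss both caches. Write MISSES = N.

  [0] addr=0xbe blk=23 s=3: MISS | VC []
  [1] addr=0xb2 blk=22 s=2: MISS | VC []
  [2] addr=0xb3 blk=22 s=2: L1-HIT | VC []
  [3] addr=0xb3 blk=22 s=2: L1-HIT | VC []
  [4] addr=0xb1 blk=22 s=2: L1-HIT | VC []
  [5] addr=0x97 blk=18 s=2: MISS | VC [22]
  [6] addr=0x3c blk=7 s=3: MISS | VC [22, 23]
  [7] addr=0xbd blk=23 s=3: VC-HIT | VC [22, 7]
  [8] addr=0xb1 blk=22 s=2: VC-HIT | VC [18, 7]
  [9] addr=0x78 blk=15 s=3: MISS | VC [18, 7, 23]

MISSES = 5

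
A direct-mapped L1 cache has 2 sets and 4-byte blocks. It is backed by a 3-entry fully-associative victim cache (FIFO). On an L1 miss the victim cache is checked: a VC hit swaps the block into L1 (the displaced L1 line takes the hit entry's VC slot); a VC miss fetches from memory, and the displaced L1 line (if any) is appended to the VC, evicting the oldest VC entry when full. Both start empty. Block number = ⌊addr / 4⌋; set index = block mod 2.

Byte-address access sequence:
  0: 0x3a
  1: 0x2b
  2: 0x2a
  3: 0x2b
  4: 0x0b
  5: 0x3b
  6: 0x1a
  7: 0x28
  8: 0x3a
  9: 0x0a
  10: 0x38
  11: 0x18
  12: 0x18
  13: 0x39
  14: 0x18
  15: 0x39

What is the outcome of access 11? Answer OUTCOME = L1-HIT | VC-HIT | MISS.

OUTCOME = VC-HIT

0: 0x3a (blk 14, set 0) → MISS  vc=[]
1: 0x2b (blk 10, set 0) → MISS  vc=[14]
2: 0x2a (blk 10, set 0) → L1-HIT  vc=[14]
3: 0x2b (blk 10, set 0) → L1-HIT  vc=[14]
4: 0xb (blk 2, set 0) → MISS  vc=[14, 10]
5: 0x3b (blk 14, set 0) → VC-HIT  vc=[2, 10]
6: 0x1a (blk 6, set 0) → MISS  vc=[2, 10, 14]
7: 0x28 (blk 10, set 0) → VC-HIT  vc=[2, 6, 14]
8: 0x3a (blk 14, set 0) → VC-HIT  vc=[2, 6, 10]
9: 0xa (blk 2, set 0) → VC-HIT  vc=[14, 6, 10]
10: 0x38 (blk 14, set 0) → VC-HIT  vc=[2, 6, 10]
11: 0x18 (blk 6, set 0) → VC-HIT  vc=[2, 14, 10]
12: 0x18 (blk 6, set 0) → L1-HIT  vc=[2, 14, 10]
13: 0x39 (blk 14, set 0) → VC-HIT  vc=[2, 6, 10]
14: 0x18 (blk 6, set 0) → VC-HIT  vc=[2, 14, 10]
15: 0x39 (blk 14, set 0) → VC-HIT  vc=[2, 6, 10]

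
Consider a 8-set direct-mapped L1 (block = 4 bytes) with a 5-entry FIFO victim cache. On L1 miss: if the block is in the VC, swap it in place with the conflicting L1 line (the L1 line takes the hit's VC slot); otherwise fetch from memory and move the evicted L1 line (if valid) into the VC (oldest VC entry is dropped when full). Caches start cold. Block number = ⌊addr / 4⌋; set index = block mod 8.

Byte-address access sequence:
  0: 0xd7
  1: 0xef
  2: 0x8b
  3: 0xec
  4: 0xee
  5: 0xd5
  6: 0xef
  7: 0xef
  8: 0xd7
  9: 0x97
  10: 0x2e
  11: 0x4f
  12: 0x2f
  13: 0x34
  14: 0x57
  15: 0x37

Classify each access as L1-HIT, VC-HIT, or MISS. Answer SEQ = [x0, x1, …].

0: 0xd7 (blk 53, set 5) → MISS  vc=[]
1: 0xef (blk 59, set 3) → MISS  vc=[]
2: 0x8b (blk 34, set 2) → MISS  vc=[]
3: 0xec (blk 59, set 3) → L1-HIT  vc=[]
4: 0xee (blk 59, set 3) → L1-HIT  vc=[]
5: 0xd5 (blk 53, set 5) → L1-HIT  vc=[]
6: 0xef (blk 59, set 3) → L1-HIT  vc=[]
7: 0xef (blk 59, set 3) → L1-HIT  vc=[]
8: 0xd7 (blk 53, set 5) → L1-HIT  vc=[]
9: 0x97 (blk 37, set 5) → MISS  vc=[53]
10: 0x2e (blk 11, set 3) → MISS  vc=[53, 59]
11: 0x4f (blk 19, set 3) → MISS  vc=[53, 59, 11]
12: 0x2f (blk 11, set 3) → VC-HIT  vc=[53, 59, 19]
13: 0x34 (blk 13, set 5) → MISS  vc=[53, 59, 19, 37]
14: 0x57 (blk 21, set 5) → MISS  vc=[53, 59, 19, 37, 13]
15: 0x37 (blk 13, set 5) → VC-HIT  vc=[53, 59, 19, 37, 21]

SEQ = [MISS, MISS, MISS, L1-HIT, L1-HIT, L1-HIT, L1-HIT, L1-HIT, L1-HIT, MISS, MISS, MISS, VC-HIT, MISS, MISS, VC-HIT]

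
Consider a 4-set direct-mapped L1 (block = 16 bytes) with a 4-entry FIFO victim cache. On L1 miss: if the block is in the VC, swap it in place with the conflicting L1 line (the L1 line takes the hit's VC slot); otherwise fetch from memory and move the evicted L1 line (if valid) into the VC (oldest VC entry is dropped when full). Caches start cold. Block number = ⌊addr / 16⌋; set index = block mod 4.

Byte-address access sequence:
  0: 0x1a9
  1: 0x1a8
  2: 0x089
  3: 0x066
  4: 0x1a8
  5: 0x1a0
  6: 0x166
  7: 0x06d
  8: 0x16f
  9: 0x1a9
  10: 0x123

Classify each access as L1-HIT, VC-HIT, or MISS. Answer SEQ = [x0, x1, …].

  [0] addr=0x1a9 blk=26 s=2: MISS | VC []
  [1] addr=0x1a8 blk=26 s=2: L1-HIT | VC []
  [2] addr=0x89 blk=8 s=0: MISS | VC []
  [3] addr=0x66 blk=6 s=2: MISS | VC [26]
  [4] addr=0x1a8 blk=26 s=2: VC-HIT | VC [6]
  [5] addr=0x1a0 blk=26 s=2: L1-HIT | VC [6]
  [6] addr=0x166 blk=22 s=2: MISS | VC [6, 26]
  [7] addr=0x6d blk=6 s=2: VC-HIT | VC [22, 26]
  [8] addr=0x16f blk=22 s=2: VC-HIT | VC [6, 26]
  [9] addr=0x1a9 blk=26 s=2: VC-HIT | VC [6, 22]
  [10] addr=0x123 blk=18 s=2: MISS | VC [6, 22, 26]

SEQ = [MISS, L1-HIT, MISS, MISS, VC-HIT, L1-HIT, MISS, VC-HIT, VC-HIT, VC-HIT, MISS]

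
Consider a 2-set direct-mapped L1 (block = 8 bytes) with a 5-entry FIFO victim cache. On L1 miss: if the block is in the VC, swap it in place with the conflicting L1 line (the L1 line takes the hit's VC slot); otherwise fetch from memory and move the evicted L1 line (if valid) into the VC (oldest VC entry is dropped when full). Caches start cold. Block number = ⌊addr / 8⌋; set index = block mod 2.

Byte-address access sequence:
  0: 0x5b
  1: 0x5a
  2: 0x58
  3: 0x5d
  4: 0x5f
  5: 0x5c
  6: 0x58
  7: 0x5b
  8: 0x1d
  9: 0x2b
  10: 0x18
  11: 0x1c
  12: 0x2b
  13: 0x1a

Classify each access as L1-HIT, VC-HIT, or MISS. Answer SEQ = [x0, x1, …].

SEQ = [MISS, L1-HIT, L1-HIT, L1-HIT, L1-HIT, L1-HIT, L1-HIT, L1-HIT, MISS, MISS, VC-HIT, L1-HIT, VC-HIT, VC-HIT]

  [0] addr=0x5b blk=11 s=1: MISS | VC []
  [1] addr=0x5a blk=11 s=1: L1-HIT | VC []
  [2] addr=0x58 blk=11 s=1: L1-HIT | VC []
  [3] addr=0x5d blk=11 s=1: L1-HIT | VC []
  [4] addr=0x5f blk=11 s=1: L1-HIT | VC []
  [5] addr=0x5c blk=11 s=1: L1-HIT | VC []
  [6] addr=0x58 blk=11 s=1: L1-HIT | VC []
  [7] addr=0x5b blk=11 s=1: L1-HIT | VC []
  [8] addr=0x1d blk=3 s=1: MISS | VC [11]
  [9] addr=0x2b blk=5 s=1: MISS | VC [11, 3]
  [10] addr=0x18 blk=3 s=1: VC-HIT | VC [11, 5]
  [11] addr=0x1c blk=3 s=1: L1-HIT | VC [11, 5]
  [12] addr=0x2b blk=5 s=1: VC-HIT | VC [11, 3]
  [13] addr=0x1a blk=3 s=1: VC-HIT | VC [11, 5]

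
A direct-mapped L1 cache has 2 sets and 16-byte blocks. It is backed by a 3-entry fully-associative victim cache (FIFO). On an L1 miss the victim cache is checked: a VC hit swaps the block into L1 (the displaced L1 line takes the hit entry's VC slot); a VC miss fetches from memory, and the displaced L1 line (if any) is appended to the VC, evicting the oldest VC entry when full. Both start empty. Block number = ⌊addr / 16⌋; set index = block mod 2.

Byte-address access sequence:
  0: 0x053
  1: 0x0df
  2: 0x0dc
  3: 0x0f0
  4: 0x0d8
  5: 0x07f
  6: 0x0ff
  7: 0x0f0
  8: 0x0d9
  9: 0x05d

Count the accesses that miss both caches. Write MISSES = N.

MISSES = 4

0: 0x53 (blk 5, set 1) → MISS  vc=[]
1: 0xdf (blk 13, set 1) → MISS  vc=[5]
2: 0xdc (blk 13, set 1) → L1-HIT  vc=[5]
3: 0xf0 (blk 15, set 1) → MISS  vc=[5, 13]
4: 0xd8 (blk 13, set 1) → VC-HIT  vc=[5, 15]
5: 0x7f (blk 7, set 1) → MISS  vc=[5, 15, 13]
6: 0xff (blk 15, set 1) → VC-HIT  vc=[5, 7, 13]
7: 0xf0 (blk 15, set 1) → L1-HIT  vc=[5, 7, 13]
8: 0xd9 (blk 13, set 1) → VC-HIT  vc=[5, 7, 15]
9: 0x5d (blk 5, set 1) → VC-HIT  vc=[13, 7, 15]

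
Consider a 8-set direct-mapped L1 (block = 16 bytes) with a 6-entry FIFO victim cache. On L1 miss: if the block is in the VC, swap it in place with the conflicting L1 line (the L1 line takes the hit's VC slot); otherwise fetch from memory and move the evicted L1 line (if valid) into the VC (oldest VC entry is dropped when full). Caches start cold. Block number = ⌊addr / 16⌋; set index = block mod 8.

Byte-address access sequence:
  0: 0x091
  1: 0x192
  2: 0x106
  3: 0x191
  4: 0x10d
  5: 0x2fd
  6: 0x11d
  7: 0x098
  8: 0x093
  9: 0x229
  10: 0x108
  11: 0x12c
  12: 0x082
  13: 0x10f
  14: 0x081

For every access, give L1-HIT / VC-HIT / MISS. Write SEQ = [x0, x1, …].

SEQ = [MISS, MISS, MISS, L1-HIT, L1-HIT, MISS, MISS, VC-HIT, L1-HIT, MISS, L1-HIT, MISS, MISS, VC-HIT, VC-HIT]

0: 0x91 (blk 9, set 1) → MISS  vc=[]
1: 0x192 (blk 25, set 1) → MISS  vc=[9]
2: 0x106 (blk 16, set 0) → MISS  vc=[9]
3: 0x191 (blk 25, set 1) → L1-HIT  vc=[9]
4: 0x10d (blk 16, set 0) → L1-HIT  vc=[9]
5: 0x2fd (blk 47, set 7) → MISS  vc=[9]
6: 0x11d (blk 17, set 1) → MISS  vc=[9, 25]
7: 0x98 (blk 9, set 1) → VC-HIT  vc=[17, 25]
8: 0x93 (blk 9, set 1) → L1-HIT  vc=[17, 25]
9: 0x229 (blk 34, set 2) → MISS  vc=[17, 25]
10: 0x108 (blk 16, set 0) → L1-HIT  vc=[17, 25]
11: 0x12c (blk 18, set 2) → MISS  vc=[17, 25, 34]
12: 0x82 (blk 8, set 0) → MISS  vc=[17, 25, 34, 16]
13: 0x10f (blk 16, set 0) → VC-HIT  vc=[17, 25, 34, 8]
14: 0x81 (blk 8, set 0) → VC-HIT  vc=[17, 25, 34, 16]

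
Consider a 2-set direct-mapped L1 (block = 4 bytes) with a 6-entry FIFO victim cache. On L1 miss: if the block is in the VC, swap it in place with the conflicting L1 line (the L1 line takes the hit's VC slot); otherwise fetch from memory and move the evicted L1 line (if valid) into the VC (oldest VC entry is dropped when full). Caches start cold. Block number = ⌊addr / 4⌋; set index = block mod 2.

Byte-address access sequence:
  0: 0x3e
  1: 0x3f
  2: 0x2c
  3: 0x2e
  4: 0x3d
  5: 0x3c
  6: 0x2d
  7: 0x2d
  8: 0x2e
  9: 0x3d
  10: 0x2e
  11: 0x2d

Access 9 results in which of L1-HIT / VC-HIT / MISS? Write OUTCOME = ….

OUTCOME = VC-HIT

  [0] addr=0x3e blk=15 s=1: MISS | VC []
  [1] addr=0x3f blk=15 s=1: L1-HIT | VC []
  [2] addr=0x2c blk=11 s=1: MISS | VC [15]
  [3] addr=0x2e blk=11 s=1: L1-HIT | VC [15]
  [4] addr=0x3d blk=15 s=1: VC-HIT | VC [11]
  [5] addr=0x3c blk=15 s=1: L1-HIT | VC [11]
  [6] addr=0x2d blk=11 s=1: VC-HIT | VC [15]
  [7] addr=0x2d blk=11 s=1: L1-HIT | VC [15]
  [8] addr=0x2e blk=11 s=1: L1-HIT | VC [15]
  [9] addr=0x3d blk=15 s=1: VC-HIT | VC [11]
  [10] addr=0x2e blk=11 s=1: VC-HIT | VC [15]
  [11] addr=0x2d blk=11 s=1: L1-HIT | VC [15]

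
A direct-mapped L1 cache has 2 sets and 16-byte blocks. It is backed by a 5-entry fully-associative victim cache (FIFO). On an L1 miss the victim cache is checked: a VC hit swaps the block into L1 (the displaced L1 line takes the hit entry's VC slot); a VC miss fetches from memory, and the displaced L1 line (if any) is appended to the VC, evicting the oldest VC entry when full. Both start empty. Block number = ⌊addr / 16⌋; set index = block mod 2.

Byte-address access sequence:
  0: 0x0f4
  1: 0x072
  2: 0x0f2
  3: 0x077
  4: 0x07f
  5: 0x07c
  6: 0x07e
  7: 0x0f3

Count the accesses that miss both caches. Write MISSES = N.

MISSES = 2

0: 0xf4 (blk 15, set 1) → MISS  vc=[]
1: 0x72 (blk 7, set 1) → MISS  vc=[15]
2: 0xf2 (blk 15, set 1) → VC-HIT  vc=[7]
3: 0x77 (blk 7, set 1) → VC-HIT  vc=[15]
4: 0x7f (blk 7, set 1) → L1-HIT  vc=[15]
5: 0x7c (blk 7, set 1) → L1-HIT  vc=[15]
6: 0x7e (blk 7, set 1) → L1-HIT  vc=[15]
7: 0xf3 (blk 15, set 1) → VC-HIT  vc=[7]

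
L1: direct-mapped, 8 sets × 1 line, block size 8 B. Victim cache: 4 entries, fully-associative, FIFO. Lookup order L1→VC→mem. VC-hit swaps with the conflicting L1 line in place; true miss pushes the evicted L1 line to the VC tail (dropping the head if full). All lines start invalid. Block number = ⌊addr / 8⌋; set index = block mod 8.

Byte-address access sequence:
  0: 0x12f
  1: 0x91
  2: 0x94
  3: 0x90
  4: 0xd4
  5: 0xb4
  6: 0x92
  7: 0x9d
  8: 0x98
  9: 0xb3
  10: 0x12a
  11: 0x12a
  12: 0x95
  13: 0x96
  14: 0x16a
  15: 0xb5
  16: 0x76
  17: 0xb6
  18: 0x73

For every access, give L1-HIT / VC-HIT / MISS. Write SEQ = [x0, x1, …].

0: 0x12f (blk 37, set 5) → MISS  vc=[]
1: 0x91 (blk 18, set 2) → MISS  vc=[]
2: 0x94 (blk 18, set 2) → L1-HIT  vc=[]
3: 0x90 (blk 18, set 2) → L1-HIT  vc=[]
4: 0xd4 (blk 26, set 2) → MISS  vc=[18]
5: 0xb4 (blk 22, set 6) → MISS  vc=[18]
6: 0x92 (blk 18, set 2) → VC-HIT  vc=[26]
7: 0x9d (blk 19, set 3) → MISS  vc=[26]
8: 0x98 (blk 19, set 3) → L1-HIT  vc=[26]
9: 0xb3 (blk 22, set 6) → L1-HIT  vc=[26]
10: 0x12a (blk 37, set 5) → L1-HIT  vc=[26]
11: 0x12a (blk 37, set 5) → L1-HIT  vc=[26]
12: 0x95 (blk 18, set 2) → L1-HIT  vc=[26]
13: 0x96 (blk 18, set 2) → L1-HIT  vc=[26]
14: 0x16a (blk 45, set 5) → MISS  vc=[26, 37]
15: 0xb5 (blk 22, set 6) → L1-HIT  vc=[26, 37]
16: 0x76 (blk 14, set 6) → MISS  vc=[26, 37, 22]
17: 0xb6 (blk 22, set 6) → VC-HIT  vc=[26, 37, 14]
18: 0x73 (blk 14, set 6) → VC-HIT  vc=[26, 37, 22]

SEQ = [MISS, MISS, L1-HIT, L1-HIT, MISS, MISS, VC-HIT, MISS, L1-HIT, L1-HIT, L1-HIT, L1-HIT, L1-HIT, L1-HIT, MISS, L1-HIT, MISS, VC-HIT, VC-HIT]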